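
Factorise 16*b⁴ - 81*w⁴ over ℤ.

(2*b + 3*w)*(2*b - 3*w)*(4*b² + 9*w²)

Write as (4*b²)² − (9*w²)², then factor 4*b² - 9*w² once more.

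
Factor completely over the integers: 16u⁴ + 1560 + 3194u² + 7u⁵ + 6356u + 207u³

(7u + 2)(u + 2)(u + 6)(u² − 6u + 65)

By the rational root theorem, u = −6 is a root, so (u + 6) divides it; the quotient is 7u⁴ − 26u³ + 363u² + 1016u + 260.
Then u = −2/7 is a root, so (7u + 2) divides it; the quotient is u³ − 4u² + 53u + 130.
Then u = −2 is a root, giving the factor (u + 2) and quotient u² − 6u + 65.
The quadratic u² − 6u + 65 has discriminant −224 < 0 and is irreducible over ℤ.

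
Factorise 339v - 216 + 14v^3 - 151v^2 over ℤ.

By the rational root theorem, v = 8 is a root, so (v - 8) divides it; the quotient is 14v^2 - 39v + 27.
The remaining quadratic factors as (7v - 9)(2v - 3).

(2v - 3)(7v - 9)(v - 8)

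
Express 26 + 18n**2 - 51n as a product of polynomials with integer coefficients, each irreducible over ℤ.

(3n - 2)(6n - 13)

Need a pair with product 18·26 = 468 and sum -51: that's -39 and -12.
Split the middle term: 18n**2 - 39n - 12n + 26 = 3n(6n - 13) - 2(6n - 13).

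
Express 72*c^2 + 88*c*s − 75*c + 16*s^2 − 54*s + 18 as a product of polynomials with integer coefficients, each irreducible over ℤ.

Group: 9*c*(8*c + 8*s − 3) + (2*s − 6)*(8*c + 8*s − 3); both groups contain (8*c + 8*s − 3).

(8*c + 8*s − 3)*(9*c + 2*s − 6)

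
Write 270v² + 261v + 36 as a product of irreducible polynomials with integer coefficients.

Pull out the common factor 9, then factor the remaining trinomial.

9(5v + 4)(6v + 1)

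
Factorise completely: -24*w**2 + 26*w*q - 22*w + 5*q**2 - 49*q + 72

Group: -4*w*(6*w + q - 8) + (5*q - 9)*(6*w + q - 8); both groups contain (6*w + q - 8).

-(4*w - 5*q + 9)*(6*w + q - 8)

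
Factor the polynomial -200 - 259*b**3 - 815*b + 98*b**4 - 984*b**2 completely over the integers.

(2*b + 1)*(7*b + 5)*(7*b + 8)*(b - 5)

Testing divisors of the constant over divisors of the leading coefficient, b = -8/7 is a root, giving the factor (7*b + 8) and quotient 14*b**3 - 53*b**2 - 80*b - 25.
Continuing, b = -1/2 is a root, so (2*b + 1) is a factor; dividing leaves 7*b**2 - 30*b - 25.
The remaining quadratic factors as (7*b + 5)(b - 5).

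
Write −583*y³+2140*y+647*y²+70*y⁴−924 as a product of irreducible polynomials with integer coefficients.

By the rational root theorem, y = 2/5 is a root, so (5*y−2) divides it; the quotient is 14*y³−111*y²+85*y+462.
Continuing, y = −11/7 is a root, so (7*y+11) is a factor; dividing leaves 2*y²−19*y+42.
The remaining quadratic factors as (y−6)(2*y−7).

(2*y−7)*(5*y−2)*(7*y+11)*(y−6)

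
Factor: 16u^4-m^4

Write as (4u^2)² − (m^2)², then factor 4u^2-m^2 once more.

(2u-m)(2u+m)(4u^2+m^2)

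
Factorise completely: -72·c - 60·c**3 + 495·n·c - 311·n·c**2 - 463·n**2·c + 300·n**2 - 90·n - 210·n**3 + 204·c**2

-(14·n + 15·c - 6)·(5·n + 4·c)·(3·n + c - 3)

Group: 14·n·(-15·n**2 - 17·n·c + 15·n - 4·c**2 + 12·c) + (15·c - 6)·(-15·n**2 - 17·n·c + 15·n - 4·c**2 + 12·c); both groups contain (-15·n**2 - 17·n·c + 15·n - 4·c**2 + 12·c), so (14·n + 15·c - 6) is a factor with cofactor -15·n**2 - 17·n·c + 15·n - 4·c**2 + 12·c.
The cofactor groups again: -15·n**2 - 17·n·c + 15·n - 4·c**2 + 12·c = -5·n·(3·n + c - 3) - 4·c·(3·n + c - 3); both groups contain (3·n + c - 3), giving -(5·n + 4·c)·(3·n + c - 3).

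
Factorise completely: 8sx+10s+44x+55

(2s+11)(4x+5)

Group as (8sx+10s) + (44x+55) = 2s(4x+5) + 11(4x+5).
Both groups share the factor (4x+5).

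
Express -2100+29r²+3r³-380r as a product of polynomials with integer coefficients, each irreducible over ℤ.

Among the possible rational roots, r = -15 is a root, so (r+15) divides it; the quotient is 3r²-16r-140.
The remaining quadratic factors as (3r+14)(r-10).

(3r+14)(r+15)(r-10)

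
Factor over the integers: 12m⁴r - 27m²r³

3m²r(2m + 3r)(2m - 3r)

Factor out 3m²r, leaving 4m² - 9r², which is a difference of two squares.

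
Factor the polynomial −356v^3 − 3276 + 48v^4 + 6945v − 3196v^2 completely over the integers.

(2v + 13)(4v − 3)(6v − 7)(v − 12)

Trying the rational-root candidates, v = 7/6 is a root, so (6v − 7) divides it; the quotient is 8v^3 − 50v^2 − 591v + 468.
Continuing, v = 3/4 is a root, so (4v − 3) is a factor; dividing leaves 2v^2 − 11v − 156.
The remaining quadratic factors as (v − 12)(2v + 13).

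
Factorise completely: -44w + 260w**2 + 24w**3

4w(6w - 1)(w + 11)

Pull out the common factor 4w, then factor the remaining trinomial.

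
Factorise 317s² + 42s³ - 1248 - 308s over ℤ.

By the rational root theorem, s = 13/6 is a root, so (6s - 13) divides it; the quotient is 7s² + 68s + 96.
The remaining quadratic factors as (s + 8)(7s + 12).

(6s - 13)(7s + 12)(s + 8)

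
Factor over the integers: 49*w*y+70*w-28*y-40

(7*w-4)*(7*y+10)

Group as (49*w*y+70*w) + (-28*y-40) = 7*w*(7*y+10) - 4*(7*y+10).
Both groups share the factor (7*y+10).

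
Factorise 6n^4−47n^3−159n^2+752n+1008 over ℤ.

(6n+7)(n+4)(n−4)(n−9)

Trying the rational-root candidates, n = −4 is a root, so (n+4) divides it; the quotient is 6n^3−71n^2+125n+252.
Next, n = −7/6 is a root, so (6n+7) divides it; the quotient is n^2−13n+36.
The remaining quadratic factors as (n−9)(n−4).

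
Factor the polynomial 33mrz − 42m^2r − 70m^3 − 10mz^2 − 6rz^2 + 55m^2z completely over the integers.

Group: 7m(−10m^2 − 6mr + 5mz + 3rz) − 2z(−10m^2 − 6mr + 5mz + 3rz); both groups contain (−10m^2 − 6mr + 5mz + 3rz), so (7m − 2z) is a factor with cofactor −10m^2 − 6mr + 5mz + 3rz.
The cofactor groups again: −10m^2 − 6mr + 5mz + 3rz = −5m(2m − z) − 3r(2m − z); both groups contain (2m − z), giving −(5m + 3r)(2m − z).

−(2m − z)(5m + 3r)(7m − 2z)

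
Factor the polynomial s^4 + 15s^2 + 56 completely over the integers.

Substitute u = s^2 to get a quadratic in u, then factor.
s^2 + 8 is irreducible over ℤ (always positive, so no real roots).
s^2 + 7 is irreducible over ℤ (always positive, so no real roots).

(s^2 + 7)(s^2 + 8)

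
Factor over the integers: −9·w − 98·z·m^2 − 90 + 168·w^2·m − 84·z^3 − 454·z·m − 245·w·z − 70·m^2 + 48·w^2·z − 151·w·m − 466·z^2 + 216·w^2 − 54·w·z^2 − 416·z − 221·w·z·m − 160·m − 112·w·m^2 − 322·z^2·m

(3·w − 6·z − 2·m − 2)·(2·z + 7·m + 9)·(8·w + 7·z + 5)

Group: 8·w·(6·w·z + 21·w·m + 27·w − 12·z^2 − 46·z·m − 58·z − 14·m^2 − 32·m − 18) + (7·z + 5)·(6·w·z + 21·w·m + 27·w − 12·z^2 − 46·z·m − 58·z − 14·m^2 − 32·m − 18); both groups contain (6·w·z + 21·w·m + 27·w − 12·z^2 − 46·z·m − 58·z − 14·m^2 − 32·m − 18), so (8·w + 7·z + 5) is a factor with cofactor 6·w·z + 21·w·m + 27·w − 12·z^2 − 46·z·m − 58·z − 14·m^2 − 32·m − 18.
The cofactor groups again: 6·w·z + 21·w·m + 27·w − 12·z^2 − 46·z·m − 58·z − 14·m^2 − 32·m − 18 = 2·z·(3·w − 6·z − 2·m − 2) + (7·m + 9)·(3·w − 6·z − 2·m − 2); both groups contain (3·w − 6·z − 2·m − 2), giving (2·z + 7·m + 9)·(3·w − 6·z − 2·m − 2).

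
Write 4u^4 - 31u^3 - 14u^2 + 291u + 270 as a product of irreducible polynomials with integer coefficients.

(4u + 9)(u + 1)(u - 5)(u - 6)

By the rational root theorem, u = 5 is a root, so (u - 5) is a factor; dividing leaves 4u^3 - 11u^2 - 69u - 54.
Continuing, u = -1 is a root, so (u + 1) divides it; the quotient is 4u^2 - 15u - 54.
The remaining quadratic factors as (u - 6)(4u + 9).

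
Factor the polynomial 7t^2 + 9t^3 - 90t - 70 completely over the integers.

(9t + 7)(t^2 - 10)

Group as (9t^3 - 90t) + (7t^2 - 70) = 9t(t^2 - 10) + 7(t^2 - 10).
Both groups share the factor (t^2 - 10).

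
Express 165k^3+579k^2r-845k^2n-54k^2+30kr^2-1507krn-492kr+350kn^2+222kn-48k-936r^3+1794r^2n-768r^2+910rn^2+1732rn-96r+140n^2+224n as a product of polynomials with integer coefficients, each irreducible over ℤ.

(11k-12r-5n-8)(3k+6r-14n)(5k+13r+2)

Group: 5k(33k^2+30kr-169kn-24k-72r^2+138rn-48r+70n^2+112n) + (13r+2)(33k^2+30kr-169kn-24k-72r^2+138rn-48r+70n^2+112n); both groups contain (33k^2+30kr-169kn-24k-72r^2+138rn-48r+70n^2+112n), so (5k+13r+2) is a factor with cofactor 33k^2+30kr-169kn-24k-72r^2+138rn-48r+70n^2+112n.
The cofactor groups again: 33k^2+30kr-169kn-24k-72r^2+138rn-48r+70n^2+112n = 3k(11k-12r-5n-8) + (6r-14n)(11k-12r-5n-8); both groups contain (11k-12r-5n-8), giving (3k+6r-14n)(11k-12r-5n-8).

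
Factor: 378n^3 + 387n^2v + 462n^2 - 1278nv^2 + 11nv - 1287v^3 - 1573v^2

Group: 9n(42n^2 + nv - 143v^2) + (9v + 11)(42n^2 + nv - 143v^2); both groups contain (42n^2 + nv - 143v^2), so (9n + 9v + 11) is a factor with cofactor 42n^2 + nv - 143v^2.
The cofactor groups again: 42n^2 + nv - 143v^2 = 6n(7n + 13v) - 11v(7n + 13v); both groups contain (7n + 13v), giving (6n - 11v)(7n + 13v).

(6n - 11v)(7n + 13v)(9n + 9v + 11)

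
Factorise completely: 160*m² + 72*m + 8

Pull out the common factor 8, then factor the remaining trinomial.

8*(4*m + 1)*(5*m + 1)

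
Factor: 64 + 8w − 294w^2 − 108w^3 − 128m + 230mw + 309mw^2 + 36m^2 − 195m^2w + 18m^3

(3m − 4w − 2)(6m − 3w − 8)(m − 9w + 4)

Group: 3m(6m^2 − 57mw + 16m + 27w^2 + 60w − 32) + (−4w − 2)(6m^2 − 57mw + 16m + 27w^2 + 60w − 32); both groups contain (6m^2 − 57mw + 16m + 27w^2 + 60w − 32), so (3m − 4w − 2) is a factor with cofactor 6m^2 − 57mw + 16m + 27w^2 + 60w − 32.
The cofactor groups again: 6m^2 − 57mw + 16m + 27w^2 + 60w − 32 = m(6m − 3w − 8) + (−9w + 4)(6m − 3w − 8); both groups contain (6m − 3w − 8), giving (m − 9w + 4)(6m − 3w − 8).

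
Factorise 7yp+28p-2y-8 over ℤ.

Group as (7yp-2y) + (28p-8) = y(7p-2) + 4(7p-2).
Both groups share the factor (7p-2).

(7p-2)(y+4)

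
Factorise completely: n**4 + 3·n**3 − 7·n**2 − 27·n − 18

(n + 1)·(n + 2)·(n + 3)·(n − 3)

Testing divisors of the constant over divisors of the leading coefficient, n = 3 is a root, giving the factor (n − 3) and quotient n**3 + 6·n**2 + 11·n + 6.
Continuing, n = −1 is a root, so (n + 1) divides it; the quotient is n**2 + 5·n + 6.
The remaining quadratic factors as (n + 3)(n + 2).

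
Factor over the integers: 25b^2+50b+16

(5b+2)(5b+8)

Need a pair with product 25·16 = 400 and sum 50: that's 40 and 10.
Split the middle term: 25b^2+40b + 10b+16 = 5b(5b+8) + 2(5b+8).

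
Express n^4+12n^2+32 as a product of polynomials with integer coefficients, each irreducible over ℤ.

(n^2+4)(n^2+8)

Substitute u = n^2 to get a quadratic in u, then factor.
n^2+4 is irreducible over ℤ (sum of squares).
n^2+8 is irreducible over ℤ (always positive, so no real roots).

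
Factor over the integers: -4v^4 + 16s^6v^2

Every term has a factor of 4v^2; factoring it out leaves 4s^6 - v^2.
Recognize a difference of squares with the parts 2s^3 and v.

4v^2(2s^3 + v)(2s^3 - v)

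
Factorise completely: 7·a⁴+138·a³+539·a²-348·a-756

(7·a-9)·(a+1)·(a+14)·(a+6)

Testing divisors of the constant over divisors of the leading coefficient, a = -14 is a root, so (a+14) divides it; the quotient is 7·a³+40·a²-21·a-54.
Then a = 9/7 is a root, giving the factor (7·a-9) and quotient a²+7·a+6.
The remaining quadratic factors as (a+6)(a+1).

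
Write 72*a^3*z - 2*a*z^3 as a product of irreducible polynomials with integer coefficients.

Every term has a factor of 2*a*z. Then 36*a^2 - z^2 = (6*a)² − (z)².

2*a*z*(6*a + z)*(6*a - z)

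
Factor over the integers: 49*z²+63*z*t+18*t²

Group: 7*z*(7*z+3*t) + 6*t*(7*z+3*t); both groups contain (7*z+3*t).

(7*z+3*t)*(7*z+6*t)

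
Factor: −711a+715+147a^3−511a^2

Trying the rational-root candidates, a = −11/7 is a root, so (7a+11) is a factor; dividing leaves 21a^2−106a+65.
The remaining quadratic factors as (3a−13)(7a−5).

(3a−13)(7a+11)(7a−5)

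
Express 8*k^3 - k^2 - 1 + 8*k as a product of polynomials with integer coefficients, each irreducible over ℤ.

(8*k - 1)*(k^2 + 1)

Group as (8*k^3 + 8*k) + (-k^2 - 1) = 8*k*(k^2 + 1) - (k^2 + 1).
Both groups share the factor (k^2 + 1).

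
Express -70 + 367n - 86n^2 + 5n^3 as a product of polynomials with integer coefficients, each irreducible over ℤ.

(5n - 1)(n - 10)(n - 7)

Trying the rational-root candidates, n = 1/5 is a root, giving the factor (5n - 1) and quotient n^2 - 17n + 70.
The remaining quadratic factors as (n - 10)(n - 7).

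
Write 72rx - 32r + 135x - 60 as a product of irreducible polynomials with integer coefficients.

Group as (72rx - 32r) + (135x - 60) = 8r(9x - 4) + 15(9x - 4).
Both groups share the factor (9x - 4).

(8r + 15)(9x - 4)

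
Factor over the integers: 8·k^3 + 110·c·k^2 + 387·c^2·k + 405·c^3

Group: 9·c·(45·c^2 + 23·c·k + 2·k^2) + 4·k·(45·c^2 + 23·c·k + 2·k^2); both groups contain (45·c^2 + 23·c·k + 2·k^2), so (9·c + 4·k) is a factor with cofactor 45·c^2 + 23·c·k + 2·k^2.
The cofactor groups again: 45·c^2 + 23·c·k + 2·k^2 = 5·c·(9·c + k) + 2·k·(9·c + k); both groups contain (9·c + k), giving (5·c + 2·k)·(9·c + k).

(5·c + 2·k)·(9·c + 4·k)·(9·c + k)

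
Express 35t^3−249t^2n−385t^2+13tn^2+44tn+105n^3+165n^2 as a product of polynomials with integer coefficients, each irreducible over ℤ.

(7t−5n)(t−7n−11)(5t+3n)

Group: 7t(5t^2−32tn−55t−21n^2−33n) − 5n(5t^2−32tn−55t−21n^2−33n); both groups contain (5t^2−32tn−55t−21n^2−33n), so (7t−5n) is a factor with cofactor 5t^2−32tn−55t−21n^2−33n.
The cofactor groups again: 5t^2−32tn−55t−21n^2−33n = t(5t+3n) + (−7n−11)(5t+3n); both groups contain (5t+3n), giving (t−7n−11)(5t+3n).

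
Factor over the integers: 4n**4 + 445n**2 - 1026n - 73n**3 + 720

(4n - 5)(n - 3)(n - 6)(n - 8)

Testing divisors of the constant over divisors of the leading coefficient, n = 6 is a root, so (n - 6) is a factor; dividing leaves 4n**3 - 49n**2 + 151n - 120.
Continuing, n = 3 is a root, so (n - 3) is a factor; dividing leaves 4n**2 - 37n + 40.
The remaining quadratic factors as (n - 8)(4n - 5).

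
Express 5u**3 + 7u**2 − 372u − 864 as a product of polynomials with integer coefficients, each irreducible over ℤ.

By the rational root theorem, u = −8 is a root, so (u + 8) divides it; the quotient is 5u**2 − 33u − 108.
The remaining quadratic factors as (5u + 12)(u − 9).

(5u + 12)(u + 8)(u − 9)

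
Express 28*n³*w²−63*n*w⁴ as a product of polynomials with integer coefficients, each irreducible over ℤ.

Pull out the common factor 7*n*w²; 4*n²−9*w² is a difference of squares.

7*n*w²*(2*n+3*w)*(2*n−3*w)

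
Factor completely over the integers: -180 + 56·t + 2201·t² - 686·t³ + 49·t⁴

(7·t + 2)·(7·t - 2)·(t - 5)·(t - 9)

Among the possible rational roots, t = -2/7 is a root, so (7·t + 2) is a factor; dividing leaves 7·t³ - 100·t² + 343·t - 90.
Next, t = 5 is a root, so (t - 5) is a factor; dividing leaves 7·t² - 65·t + 18.
The remaining quadratic factors as (7·t - 2)(t - 9).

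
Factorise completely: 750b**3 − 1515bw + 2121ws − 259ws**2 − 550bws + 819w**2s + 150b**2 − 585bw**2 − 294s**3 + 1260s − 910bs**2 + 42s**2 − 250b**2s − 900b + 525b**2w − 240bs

(10b + 13w + 6s + 12)(15b − 9w + 7s − 15)(5b − 7s)

Group: 10b(75b**2 − 45bw − 70bs − 75b + 63ws − 49s**2 + 105s) + (13w + 6s + 12)(75b**2 − 45bw − 70bs − 75b + 63ws − 49s**2 + 105s); both groups contain (75b**2 − 45bw − 70bs − 75b + 63ws − 49s**2 + 105s), so (10b + 13w + 6s + 12) is a factor with cofactor 75b**2 − 45bw − 70bs − 75b + 63ws − 49s**2 + 105s.
The cofactor groups again: 75b**2 − 45bw − 70bs − 75b + 63ws − 49s**2 + 105s = 15b(5b − 7s) + (−9w + 7s − 15)(5b − 7s); both groups contain (5b − 7s), giving (15b − 9w + 7s − 15)(5b − 7s).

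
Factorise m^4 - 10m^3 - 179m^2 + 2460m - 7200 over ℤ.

By the rational root theorem, m = -15 is a root, so (m + 15) is a factor; dividing leaves m^3 - 25m^2 + 196m - 480.
Then m = 5 is a root, so (m - 5) is a factor; dividing leaves m^2 - 20m + 96.
The remaining quadratic factors as (m - 12)(m - 8).

(m + 15)(m - 12)(m - 5)(m - 8)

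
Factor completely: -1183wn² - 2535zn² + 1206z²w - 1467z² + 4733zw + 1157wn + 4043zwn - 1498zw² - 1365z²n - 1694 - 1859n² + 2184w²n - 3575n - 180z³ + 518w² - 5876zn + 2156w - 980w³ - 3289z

Group: 3z(-60z² + 122zw - 195zn - 209z + 70w² - 91wn + 33w - 143n - 121) + (-14w + 13n + 14)(-60z² + 122zw - 195zn - 209z + 70w² - 91wn + 33w - 143n - 121); both groups contain (-60z² + 122zw - 195zn - 209z + 70w² - 91wn + 33w - 143n - 121), so (3z - 14w + 13n + 14) is a factor with cofactor -60z² + 122zw - 195zn - 209z + 70w² - 91wn + 33w - 143n - 121.
The cofactor groups again: -60z² + 122zw - 195zn - 209z + 70w² - 91wn + 33w - 143n - 121 = -4z(15z + 7w + 11) + (10w - 13n - 11)(15z + 7w + 11); both groups contain (15z + 7w + 11), giving -(4z - 10w + 13n + 11)(15z + 7w + 11).

-(4z - 10w + 13n + 11)(3z - 14w + 13n + 14)(15z + 7w + 11)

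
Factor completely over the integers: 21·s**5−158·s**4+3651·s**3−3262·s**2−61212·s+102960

(3·s−11)·(7·s−13)·(s+4)·(s**2−6·s+180)

Testing divisors of the constant over divisors of the leading coefficient, s = 13/7 is a root, giving the factor (7·s−13) and quotient 3·s**4−17·s**3+490·s**2+444·s−7920.
Next, s = 11/3 is a root, so (3·s−11) is a factor; dividing leaves s**3−2·s**2+156·s+720.
Continuing, s = −4 is a root, so (s+4) is a factor; dividing leaves s**2−6·s+180.
The quadratic s**2−6·s+180 has discriminant −684 < 0 and is irreducible over ℤ.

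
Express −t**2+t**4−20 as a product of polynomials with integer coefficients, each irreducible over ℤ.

Substitute u = t**2 to get a quadratic in u, then factor.
t**2−5 is irreducible over ℤ (5 is not a perfect square).
t**2+4 is irreducible over ℤ (sum of squares).

(t**2+4)(t**2−5)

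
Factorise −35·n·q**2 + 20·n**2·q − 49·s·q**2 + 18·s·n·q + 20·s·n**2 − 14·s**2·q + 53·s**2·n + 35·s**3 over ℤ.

Group: s·(35·s**2 + 53·s·n − 49·s·q + 20·n**2 − 35·n·q) + q·(35·s**2 + 53·s·n − 49·s·q + 20·n**2 − 35·n·q); both groups contain (35·s**2 + 53·s·n − 49·s·q + 20·n**2 − 35·n·q), so (s + q) is a factor with cofactor 35·s**2 + 53·s·n − 49·s·q + 20·n**2 − 35·n·q.
The cofactor groups again: 35·s**2 + 53·s·n − 49·s·q + 20·n**2 − 35·n·q = 5·s·(7·s + 5·n) + (4·n − 7·q)·(7·s + 5·n); both groups contain (7·s + 5·n), giving (5·s + 4·n − 7·q)·(7·s + 5·n).

(5·s + 4·n − 7·q)·(7·s + 5·n)·(s + q)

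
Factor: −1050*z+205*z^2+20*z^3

5*z*(4*z−15)*(z+14)

Pull out the common factor 5*z, then factor the remaining trinomial.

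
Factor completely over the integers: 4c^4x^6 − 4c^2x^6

4c^2x^6(c + 1)(c − 1)

Factor out 4c^2x^6 first: what remains is c^2 − 1.
Recognize a difference of squares with the parts c and 1.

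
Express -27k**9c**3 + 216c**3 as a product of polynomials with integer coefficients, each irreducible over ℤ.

Every term has a factor of 27c**3; factoring it out leaves -k**9 + 8.
Recognize a difference of cubes with the parts 2 and k**3.

-27c**3(k**3 - 2)(k**6 + 2k**3 + 4)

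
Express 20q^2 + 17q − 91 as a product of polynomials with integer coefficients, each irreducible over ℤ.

(4q − 7)(5q + 13)

Need a pair with product 20·(−91) = −1820 and sum 17: that's −35 and 52.
Split the middle term: 20q^2 − 35q + 52q − 91 = 5q(4q − 7) + 13(4q − 7).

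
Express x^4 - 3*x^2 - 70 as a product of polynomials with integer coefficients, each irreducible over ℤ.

(x^2 + 7)*(x^2 - 10)

Substitute u = x^2 to get a quadratic in u, then factor.
x^2 + 7 is irreducible over ℤ (always positive, so no real roots).
x^2 - 10 is irreducible over ℤ (10 is not a perfect square).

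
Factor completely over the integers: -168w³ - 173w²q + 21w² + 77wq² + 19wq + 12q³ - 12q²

Group: 3w(-56w² + 17wq + 7w + 3q² - 3q) + 4q(-56w² + 17wq + 7w + 3q² - 3q); both groups contain (-56w² + 17wq + 7w + 3q² - 3q), so (3w + 4q) is a factor with cofactor -56w² + 17wq + 7w + 3q² - 3q.
The cofactor groups again: -56w² + 17wq + 7w + 3q² - 3q = -7w(8w + q - 1) + 3q(8w + q - 1); both groups contain (8w + q - 1), giving -(7w - 3q)(8w + q - 1).

-(7w - 3q)(3w + 4q)(8w + q - 1)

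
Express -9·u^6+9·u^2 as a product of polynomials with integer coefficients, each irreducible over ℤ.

-9·u^2·(u+1)·(u-1)·(u^2+1)

Pull out the common factor 9·u^2, leaving -u^4+1.
Recognize a difference of squares with the parts 1 and u^2.
-u^2+1 is again a difference of squares: (-u+1)·(u+1).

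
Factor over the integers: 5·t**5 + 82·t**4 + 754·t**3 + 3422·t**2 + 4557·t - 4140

Testing divisors of the constant over divisors of the leading coefficient, t = 3/5 is a root, giving the factor (5·t - 3) and quotient t**4 + 17·t**3 + 161·t**2 + 781·t + 1380.
Next, t = -5 is a root, giving the factor (t + 5) and quotient t**3 + 12·t**2 + 101·t + 276.
Then t = -4 is a root, giving the factor (t + 4) and quotient t**2 + 8·t + 69.
The quadratic t**2 + 8·t + 69 has discriminant -212 < 0 and is irreducible over ℤ.

(5·t - 3)·(t + 4)·(t + 5)·(t**2 + 8·t + 69)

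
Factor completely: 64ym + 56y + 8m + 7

(8m + 7)(8y + 1)

Group as (64ym + 56y) + (8m + 7) = 8y(8m + 7) + (8m + 7).
Both groups share the factor (8m + 7).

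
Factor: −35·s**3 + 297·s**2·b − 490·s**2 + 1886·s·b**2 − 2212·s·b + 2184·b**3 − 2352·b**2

Group: 5·s·(−7·s**2 + 79·s·b − 98·s + 156·b**2 − 168·b) + 14·b·(−7·s**2 + 79·s·b − 98·s + 156·b**2 − 168·b); both groups contain (−7·s**2 + 79·s·b − 98·s + 156·b**2 − 168·b), so (5·s + 14·b) is a factor with cofactor −7·s**2 + 79·s·b − 98·s + 156·b**2 − 168·b.
The cofactor groups again: −7·s**2 + 79·s·b − 98·s + 156·b**2 − 168·b = −s·(7·s + 12·b) + (13·b − 14)·(7·s + 12·b); both groups contain (7·s + 12·b), giving −(s − 13·b + 14)·(7·s + 12·b).

−(s − 13·b + 14)·(7·s + 12·b)·(5·s + 14·b)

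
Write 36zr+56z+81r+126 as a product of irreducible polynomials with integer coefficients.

Group as (36zr+56z) + (81r+126) = 4z(9r+14) + 9(9r+14).
Both groups share the factor (9r+14).

(4z+9)(9r+14)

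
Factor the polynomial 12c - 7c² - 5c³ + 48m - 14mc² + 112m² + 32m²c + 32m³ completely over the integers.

Group: 4m(8m² - 2mc + 4m - c² + c) + (5c + 12)(8m² - 2mc + 4m - c² + c); both groups contain (8m² - 2mc + 4m - c² + c), so (4m + 5c + 12) is a factor with cofactor 8m² - 2mc + 4m - c² + c.
The cofactor groups again: 8m² - 2mc + 4m - c² + c = 4m(2m - c + 1) + c(2m - c + 1); both groups contain (2m - c + 1), giving (4m + c)(2m - c + 1).

(2m - c + 1)(4m + 5c + 12)(4m + c)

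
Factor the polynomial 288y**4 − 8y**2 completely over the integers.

Pull out the common factor 8y**2; 36y**2 − 1 is a difference of squares.

8y**2(6y + 1)(6y − 1)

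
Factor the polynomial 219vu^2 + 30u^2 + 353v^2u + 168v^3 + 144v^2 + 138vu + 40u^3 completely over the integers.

Group: 8v(21v^2 + 31vu + 18v + 8u^2 + 6u) + 5u(21v^2 + 31vu + 18v + 8u^2 + 6u); both groups contain (21v^2 + 31vu + 18v + 8u^2 + 6u), so (8v + 5u) is a factor with cofactor 21v^2 + 31vu + 18v + 8u^2 + 6u.
The cofactor groups again: 21v^2 + 31vu + 18v + 8u^2 + 6u = 7v(3v + u) + (8u + 6)(3v + u); both groups contain (3v + u), giving (7v + 8u + 6)(3v + u).

(8v + 5u)(7v + 8u + 6)(3v + u)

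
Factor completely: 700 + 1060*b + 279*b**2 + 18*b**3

Testing divisors of the constant over divisors of the leading coefficient, b = −14/3 is a root, giving the factor (3*b + 14) and quotient 6*b**2 + 65*b + 50.
The remaining quadratic factors as (b + 10)(6*b + 5).

(3*b + 14)*(6*b + 5)*(b + 10)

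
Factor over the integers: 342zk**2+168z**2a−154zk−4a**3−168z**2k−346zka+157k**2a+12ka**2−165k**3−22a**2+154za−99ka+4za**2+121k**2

−(14z−11k−2a)(k−a)(12z−15k+2a+11)

Group: k(−168z**2+342zk−4za−154z−165k**2−8ka+121k+4a**2+22a) − a(−168z**2+342zk−4za−154z−165k**2−8ka+121k+4a**2+22a); both groups contain (−168z**2+342zk−4za−154z−165k**2−8ka+121k+4a**2+22a), so (k−a) is a factor with cofactor −168z**2+342zk−4za−154z−165k**2−8ka+121k+4a**2+22a.
The cofactor groups again: −168z**2+342zk−4za−154z−165k**2−8ka+121k+4a**2+22a = −12z(14z−11k−2a) + (15k−2a−11)(14z−11k−2a); both groups contain (14z−11k−2a), giving −(12z−15k+2a+11)(14z−11k−2a).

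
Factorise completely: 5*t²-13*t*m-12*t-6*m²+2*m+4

Group: 5*t*(t-3*m-2) + (2*m-2)*(t-3*m-2); both groups contain (t-3*m-2).

(t-3*m-2)*(5*t+2*m-2)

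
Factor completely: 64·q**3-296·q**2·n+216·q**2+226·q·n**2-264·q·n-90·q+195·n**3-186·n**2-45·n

Group: 2·q·(32·q**2-164·q·n+108·q+195·n**2-186·n-45) + n·(32·q**2-164·q·n+108·q+195·n**2-186·n-45); both groups contain (32·q**2-164·q·n+108·q+195·n**2-186·n-45), so (2·q+n) is a factor with cofactor 32·q**2-164·q·n+108·q+195·n**2-186·n-45.
The cofactor groups again: 32·q**2-164·q·n+108·q+195·n**2-186·n-45 = 4·q·(8·q-15·n-3) + (-13·n+15)·(8·q-15·n-3); both groups contain (8·q-15·n-3), giving (4·q-13·n+15)·(8·q-15·n-3).

(4·q-13·n+15)·(8·q-15·n-3)·(2·q+n)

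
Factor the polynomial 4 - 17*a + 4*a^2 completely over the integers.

Need a pair with product 4·4 = 16 and sum -17: that's -16 and -1.
Split the middle term: 4*a^2 - 16*a - a + 4 = 4*a*(a - 4) - (a - 4).

(4*a - 1)*(a - 4)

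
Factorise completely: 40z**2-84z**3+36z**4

4z**2(3z-2)(3z-5)

Pull out the common factor 4z**2, then factor the remaining trinomial.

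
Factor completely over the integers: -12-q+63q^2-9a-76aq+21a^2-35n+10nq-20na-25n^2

Group: -5n(5n-3a+7q+3) + (-7a+9q-4)(5n-3a+7q+3); both groups contain (5n-3a+7q+3).

-(5n-3a+7q+3)(5n+7a-9q+4)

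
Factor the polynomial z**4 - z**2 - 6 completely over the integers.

(z**2 + 2)*(z**2 - 3)

Substitute u = z**2 to get a quadratic in u, then factor.
z**2 + 2 is irreducible over ℤ (always positive, so no real roots).
z**2 - 3 is irreducible over ℤ (3 is not a perfect square).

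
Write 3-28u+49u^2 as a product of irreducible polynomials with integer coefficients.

(7u-1)(7u-3)

Need a pair with product 49·3 = 147 and sum -28: that's -21 and -7.
Split the middle term: 49u^2-21u - 7u+3 = 7u(7u-3) - (7u-3).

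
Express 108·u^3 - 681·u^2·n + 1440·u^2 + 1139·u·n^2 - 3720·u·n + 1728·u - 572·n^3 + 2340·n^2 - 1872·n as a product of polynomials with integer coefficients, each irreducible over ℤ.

Group: u·(108·u^2 - 249·u·n + 144·u + 143·n^2 - 156·n) + (-4·n + 12)·(108·u^2 - 249·u·n + 144·u + 143·n^2 - 156·n); both groups contain (108·u^2 - 249·u·n + 144·u + 143·n^2 - 156·n), so (u - 4·n + 12) is a factor with cofactor 108·u^2 - 249·u·n + 144·u + 143·n^2 - 156·n.
The cofactor groups again: 108·u^2 - 249·u·n + 144·u + 143·n^2 - 156·n = 9·u·(12·u - 13·n) + (-11·n + 12)·(12·u - 13·n); both groups contain (12·u - 13·n), giving (9·u - 11·n + 12)·(12·u - 13·n).

(9·u - 11·n + 12)·(12·u - 13·n)·(u - 4·n + 12)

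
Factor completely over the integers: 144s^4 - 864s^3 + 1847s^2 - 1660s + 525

By the rational root theorem, s = 5/4 is a root, so (4s - 5) divides it; the quotient is 36s^3 - 171s^2 + 248s - 105.
Next, s = 3/4 is a root, so (4s - 3) is a factor; dividing leaves 9s^2 - 36s + 35.
The remaining quadratic factors as (3s - 7)(3s - 5).

(3s - 5)(3s - 7)(4s - 3)(4s - 5)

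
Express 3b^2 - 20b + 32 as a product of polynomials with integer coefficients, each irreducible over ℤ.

(3b - 8)(b - 4)

Need a pair with product 3·32 = 96 and sum -20: that's -12 and -8.
Split the middle term: 3b^2 - 12b - 8b + 32 = 3b(b - 4) - 8(b - 4).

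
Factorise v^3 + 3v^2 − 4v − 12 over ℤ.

Trying the rational-root candidates, v = −3 is a root, giving the factor (v + 3) and quotient v^2 − 4.
The remaining quadratic factors as (v + 2)(v − 2).

(v + 2)(v + 3)(v − 2)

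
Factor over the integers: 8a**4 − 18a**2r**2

2a**2(2a + 3r)(2a − 3r)

Pull out the common factor 2a**2; 4a**2 − 9r**2 is a difference of squares.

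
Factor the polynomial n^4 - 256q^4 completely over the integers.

Difference of squares twice: with A = n and B = 4q, A⁴ − B⁴ = (A² − B²)(A² + B²), and A² − B² factors again.

(n + 4q)(n - 4q)(n^2 + 16q^2)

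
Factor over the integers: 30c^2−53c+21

(5c−3)(6c−7)

Need a pair with product 30·21 = 630 and sum −53: that's −18 and −35.
Split the middle term: 30c^2−18c − 35c+21 = 6c(5c−3) − 7(5c−3).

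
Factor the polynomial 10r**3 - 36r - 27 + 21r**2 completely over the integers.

Trying the rational-root candidates, r = -3/5 is a root, giving the factor (5r + 3) and quotient 2r**2 + 3r - 9.
The remaining quadratic factors as (r + 3)(2r - 3).

(2r - 3)(5r + 3)(r + 3)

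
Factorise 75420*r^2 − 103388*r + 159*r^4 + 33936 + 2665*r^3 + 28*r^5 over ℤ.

Testing divisors of the constant over divisors of the leading coefficient, r = 3/4 is a root, so (4*r − 3) is a factor; dividing leaves 7*r^4 + 45*r^3 + 700*r^2 + 19380*r − 11312.
Then r = −14 is a root, so (r + 14) divides it; the quotient is 7*r^3 − 53*r^2 + 1442*r − 808.
Then r = 4/7 is a root, so (7*r − 4) is a factor; dividing leaves r^2 − 7*r + 202.
The quadratic r^2 − 7*r + 202 has discriminant −759 < 0 and is irreducible over ℤ.

(4*r − 3)*(7*r − 4)*(r + 14)*(r^2 − 7*r + 202)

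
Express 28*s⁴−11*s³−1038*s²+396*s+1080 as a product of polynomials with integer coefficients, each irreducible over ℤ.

By the rational root theorem, s = 6 is a root, so (s−6) is a factor; dividing leaves 28*s³+157*s²−96*s−180.
Next, s = −6/7 is a root, so (7*s+6) divides it; the quotient is 4*s²+19*s−30.
The remaining quadratic factors as (s+6)(4*s−5).

(4*s−5)*(7*s+6)*(s+6)*(s−6)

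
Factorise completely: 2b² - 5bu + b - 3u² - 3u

Group: b(2b + u + 1) - 3u(2b + u + 1); both groups contain (2b + u + 1).

(2b + u + 1)(b - 3u)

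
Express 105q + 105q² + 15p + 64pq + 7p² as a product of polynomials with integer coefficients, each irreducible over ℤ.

Group: 7p(p + 7q) + (15q + 15)(p + 7q); both groups contain (p + 7q).

(7p + 15q + 15)(p + 7q)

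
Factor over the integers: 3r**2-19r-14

(3r+2)(r-7)

Need a pair with product 3·(-14) = -42 and sum -19: that's 2 and -21.
Split the middle term: 3r**2+2r - 21r-14 = r(3r+2) - 7(3r+2).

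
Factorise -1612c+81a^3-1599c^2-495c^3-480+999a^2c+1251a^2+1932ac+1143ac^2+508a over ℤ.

(9a+15c+8)(9a-3c-4)(a+11c+15)

Group: a(81a^2+108ac+36a-45c^2-84c-32) + (11c+15)(81a^2+108ac+36a-45c^2-84c-32); both groups contain (81a^2+108ac+36a-45c^2-84c-32), so (a+11c+15) is a factor with cofactor 81a^2+108ac+36a-45c^2-84c-32.
The cofactor groups again: 81a^2+108ac+36a-45c^2-84c-32 = 9a(9a+15c+8) + (-3c-4)(9a+15c+8); both groups contain (9a+15c+8), giving (9a-3c-4)(9a+15c+8).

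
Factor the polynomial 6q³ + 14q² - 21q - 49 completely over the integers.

Group as (6q³ - 21q) + (14q² - 49) = 3q(2q² - 7) + 7(2q² - 7).
Both groups share the factor (2q² - 7).

(3q + 7)(2q² - 7)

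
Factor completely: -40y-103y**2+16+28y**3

(4y-1)(7y+4)(y-4)

Among the possible rational roots, y = 4 is a root, giving the factor (y-4) and quotient 28y**2+9y-4.
The remaining quadratic factors as (7y+4)(4y-1).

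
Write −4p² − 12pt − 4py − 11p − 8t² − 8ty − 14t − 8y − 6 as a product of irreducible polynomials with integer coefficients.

Group: −4p(p + 2t + 2) + (−4t − 4y − 3)(p + 2t + 2); both groups contain (p + 2t + 2).

−(4p + 4t + 4y + 3)(p + 2t + 2)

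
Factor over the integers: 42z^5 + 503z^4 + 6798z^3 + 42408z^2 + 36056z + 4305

Among the possible rational roots, z = -1/7 is a root, so (7z + 1) divides it; the quotient is 6z^4 + 71z^3 + 961z^2 + 5921z + 4305.
Next, z = -7 is a root, so (z + 7) divides it; the quotient is 6z^3 + 29z^2 + 758z + 615.
Then z = -5/6 is a root, so (6z + 5) divides it; the quotient is z^2 + 4z + 123.
The quadratic z^2 + 4z + 123 has discriminant -476 < 0 and is irreducible over ℤ.

(6z + 5)(7z + 1)(z + 7)(z^2 + 4z + 123)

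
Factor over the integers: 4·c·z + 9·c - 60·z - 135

(4·z + 9)·(c - 15)

Group as (4·c·z + 9·c) + (-60·z - 135) = c·(4·z + 9) - 15·(4·z + 9).
Both groups share the factor (4·z + 9).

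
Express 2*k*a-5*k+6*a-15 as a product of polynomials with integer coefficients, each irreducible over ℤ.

Group as (2*k*a-5*k) + (6*a-15) = k*(2*a-5) + 3*(2*a-5).
Both groups share the factor (2*a-5).

(2*a-5)*(k+3)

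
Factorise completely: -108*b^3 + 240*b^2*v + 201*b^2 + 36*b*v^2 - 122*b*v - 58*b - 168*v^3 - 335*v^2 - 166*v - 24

-(3*b - 3*v - 4)*(4*b - 8*v - 3)*(9*b + 7*v + 2)

Group: 4*b*(-27*b^2 + 6*b*v + 30*b + 21*v^2 + 34*v + 8) + (-8*v - 3)*(-27*b^2 + 6*b*v + 30*b + 21*v^2 + 34*v + 8); both groups contain (-27*b^2 + 6*b*v + 30*b + 21*v^2 + 34*v + 8), so (4*b - 8*v - 3) is a factor with cofactor -27*b^2 + 6*b*v + 30*b + 21*v^2 + 34*v + 8.
The cofactor groups again: -27*b^2 + 6*b*v + 30*b + 21*v^2 + 34*v + 8 = -9*b*(3*b - 3*v - 4) + (-7*v - 2)*(3*b - 3*v - 4); both groups contain (3*b - 3*v - 4), giving -(9*b + 7*v + 2)*(3*b - 3*v - 4).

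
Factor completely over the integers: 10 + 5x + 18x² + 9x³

(x + 2)(9x² + 5)

Group as (9x³ + 5x) + (18x² + 10) = x(9x² + 5) + 2(9x² + 5).
Both groups share the factor (9x² + 5).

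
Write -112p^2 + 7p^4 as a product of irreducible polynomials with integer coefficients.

Pull out the common factor 7p^2; p^2 - 16 is a difference of squares.

7p^2(p + 4)(p - 4)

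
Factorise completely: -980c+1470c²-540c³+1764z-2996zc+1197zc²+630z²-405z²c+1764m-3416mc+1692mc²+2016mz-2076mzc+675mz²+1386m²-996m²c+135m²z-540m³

Group: 9m(-60m²+75mz-144mc+154m-45zc+70z+108c²-294c+196) + (9z-5c)(-60m²+75mz-144mc+154m-45zc+70z+108c²-294c+196); both groups contain (-60m²+75mz-144mc+154m-45zc+70z+108c²-294c+196), so (9m+9z-5c) is a factor with cofactor -60m²+75mz-144mc+154m-45zc+70z+108c²-294c+196.
The cofactor groups again: -60m²+75mz-144mc+154m-45zc+70z+108c²-294c+196 = -4m(15m-9c+14) + (5z-12c+14)(15m-9c+14); both groups contain (15m-9c+14), giving -(4m-5z+12c-14)(15m-9c+14).

-(9m+9z-5c)(15m-9c+14)(4m-5z+12c-14)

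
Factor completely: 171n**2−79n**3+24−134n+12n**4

(3n−4)(4n−1)(n−2)(n−3)

Among the possible rational roots, n = 1/4 is a root, giving the factor (4n−1) and quotient 3n**3−19n**2+38n−24.
Next, n = 4/3 is a root, giving the factor (3n−4) and quotient n**2−5n+6.
The remaining quadratic factors as (n−2)(n−3).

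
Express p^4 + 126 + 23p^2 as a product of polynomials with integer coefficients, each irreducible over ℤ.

Substitute u = p^2 to get a quadratic in u, then factor.
p^2 + 9 is irreducible over ℤ (sum of squares).
p^2 + 14 is irreducible over ℤ (always positive, so no real roots).

(p^2 + 14)(p^2 + 9)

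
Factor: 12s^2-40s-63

Need a pair with product 12·(-63) = -756 and sum -40: that's 14 and -54.
Split the middle term: 12s^2+14s - 54s-63 = 2s(6s+7) - 9(6s+7).

(2s-9)(6s+7)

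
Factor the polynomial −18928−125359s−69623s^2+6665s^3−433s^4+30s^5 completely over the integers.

Trying the rational-root candidates, s = 13 is a root, so (s−13) is a factor; dividing leaves 30s^4−43s^3+6106s^2+9755s+1456.
Then s = −1/6 is a root, giving the factor (6s+1) and quotient 5s^3−8s^2+1019s+1456.
Continuing, s = −7/5 is a root, giving the factor (5s+7) and quotient s^2−3s+208.
The quadratic s^2−3s+208 has discriminant −823 < 0 and is irreducible over ℤ.

(5s+7)(6s+1)(s−13)(s^2−3s+208)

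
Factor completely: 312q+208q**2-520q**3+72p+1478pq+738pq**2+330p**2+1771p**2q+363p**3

(11p+10q+6)(11p-4q+4)(3p+13q)

Group: 11p(33p**2+173pq+18p+130q**2+78q) + (-4q+4)(33p**2+173pq+18p+130q**2+78q); both groups contain (33p**2+173pq+18p+130q**2+78q), so (11p-4q+4) is a factor with cofactor 33p**2+173pq+18p+130q**2+78q.
The cofactor groups again: 33p**2+173pq+18p+130q**2+78q = 3p(11p+10q+6) + 13q(11p+10q+6); both groups contain (11p+10q+6), giving (3p+13q)(11p+10q+6).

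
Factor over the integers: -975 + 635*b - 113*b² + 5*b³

(5*b - 13)*(b - 15)*(b - 5)

Among the possible rational roots, b = 13/5 is a root, so (5*b - 13) is a factor; dividing leaves b² - 20*b + 75.
The remaining quadratic factors as (b - 15)(b - 5).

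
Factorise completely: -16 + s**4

(s)⁴ − (2)⁴ = ((s)² − (2)²)((s)² + (2)²); the first factor splits again, the second (s**2 + 4) is irreducible.

(s + 2)(s - 2)(s**2 + 4)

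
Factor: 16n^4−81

Write as (4n^2)² − (9)², then factor 4n^2−9 once more.

(2n+3)(2n−3)(4n^2+9)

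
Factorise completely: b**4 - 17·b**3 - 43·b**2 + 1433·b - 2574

(b + 9)·(b - 11)·(b - 13)·(b - 2)

Testing divisors of the constant over divisors of the leading coefficient, b = 2 is a root, so (b - 2) divides it; the quotient is b**3 - 15·b**2 - 73·b + 1287.
Next, b = 11 is a root, so (b - 11) is a factor; dividing leaves b**2 - 4·b - 117.
The remaining quadratic factors as (b + 9)(b - 13).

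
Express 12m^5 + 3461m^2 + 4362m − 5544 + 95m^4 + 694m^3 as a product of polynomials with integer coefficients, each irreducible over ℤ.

(3m + 11)(4m − 3)(m + 4)(m^2 + m + 42)

By the rational root theorem, m = 3/4 is a root, so (4m − 3) is a factor; dividing leaves 3m^4 + 26m^3 + 193m^2 + 1010m + 1848.
Next, m = −4 is a root, so (m + 4) is a factor; dividing leaves 3m^3 + 14m^2 + 137m + 462.
Then m = −11/3 is a root, giving the factor (3m + 11) and quotient m^2 + m + 42.
The quadratic m^2 + m + 42 has discriminant −167 < 0 and is irreducible over ℤ.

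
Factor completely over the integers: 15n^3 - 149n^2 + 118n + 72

By the rational root theorem, n = 4/3 is a root, giving the factor (3n - 4) and quotient 5n^2 - 43n - 18.
The remaining quadratic factors as (n - 9)(5n + 2).

(3n - 4)(5n + 2)(n - 9)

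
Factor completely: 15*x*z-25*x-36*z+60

(3*z-5)*(5*x-12)

Group as (15*x*z-25*x) + (-36*z+60) = 5*x*(3*z-5) - 12*(3*z-5).
Both groups share the factor (3*z-5).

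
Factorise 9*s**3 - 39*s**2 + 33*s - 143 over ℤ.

Group as (9*s**3 + 33*s) + (-39*s**2 - 143) = 3*s*(3*s**2 + 11) - 13*(3*s**2 + 11).
Both groups share the factor (3*s**2 + 11).

(3*s - 13)*(3*s**2 + 11)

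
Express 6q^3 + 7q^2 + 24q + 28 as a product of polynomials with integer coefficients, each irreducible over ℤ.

Group as (6q^3 + 24q) + (7q^2 + 28) = 6q(q^2 + 4) + 7(q^2 + 4).
Both groups share the factor (q^2 + 4).

(6q + 7)(q^2 + 4)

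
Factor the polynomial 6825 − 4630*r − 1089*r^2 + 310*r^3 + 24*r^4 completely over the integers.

(2*r + 7)*(3*r − 13)*(4*r − 5)*(r + 15)

By the rational root theorem, r = −7/2 is a root, so (2*r + 7) divides it; the quotient is 12*r^3 + 113*r^2 − 940*r + 975.
Then r = −15 is a root, so (r + 15) is a factor; dividing leaves 12*r^2 − 67*r + 65.
The remaining quadratic factors as (3*r − 13)(4*r − 5).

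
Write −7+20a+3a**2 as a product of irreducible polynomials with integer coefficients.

Need a pair with product 3·(−7) = −21 and sum 20: that's −1 and 21.
Split the middle term: 3a**2−a + 21a−7 = a(3a−1) + 7(3a−1).

(3a−1)(a+7)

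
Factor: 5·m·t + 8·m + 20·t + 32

Group as (5·m·t + 8·m) + (20·t + 32) = m·(5·t + 8) + 4·(5·t + 8).
Both groups share the factor (5·t + 8).

(5·t + 8)·(m + 4)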